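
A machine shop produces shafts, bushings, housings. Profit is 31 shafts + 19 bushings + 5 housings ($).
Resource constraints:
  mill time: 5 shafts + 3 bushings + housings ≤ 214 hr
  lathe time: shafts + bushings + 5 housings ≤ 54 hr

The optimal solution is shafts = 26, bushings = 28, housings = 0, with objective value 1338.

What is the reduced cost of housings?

Both mill time and lathe time are binding at x*.
Dual feasibility on the basic columns requires 5·y_mill time + 1·y_lathe time = 31, 3·y_mill time + 1·y_lathe time = 19.
→ y_mill time = 6 and y_lathe time = 1.
Reduced cost of housings: c₃ − yᵀa₃ = 5 − (6·1 + 1·5) = 5 − 11 = -6.

-6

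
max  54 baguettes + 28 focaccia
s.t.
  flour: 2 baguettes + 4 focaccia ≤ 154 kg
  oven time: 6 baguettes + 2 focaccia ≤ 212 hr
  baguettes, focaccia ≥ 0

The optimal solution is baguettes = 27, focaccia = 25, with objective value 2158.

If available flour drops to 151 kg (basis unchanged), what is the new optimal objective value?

2149

Both flour and oven time are binding at x*.
From A_Bᵀ y = c: 2·y_flour + 6·y_oven time = 54; 4·y_flour + 2·y_oven time = 28.
Solving: y_flour = 3, y_oven time = 8.
Δz = y_flour·Δb = 3 × (-3) = -9, so new z* = 2158 − 9 = 2149.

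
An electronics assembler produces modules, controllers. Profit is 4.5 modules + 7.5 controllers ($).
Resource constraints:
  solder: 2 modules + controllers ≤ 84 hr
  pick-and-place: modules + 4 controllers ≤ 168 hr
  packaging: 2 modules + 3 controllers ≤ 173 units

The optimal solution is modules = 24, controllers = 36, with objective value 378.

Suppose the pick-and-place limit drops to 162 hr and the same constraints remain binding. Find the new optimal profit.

369

Binding: solder and pick-and-place. Non-binding: packaging (17 unused).
Since packaging is not tight, its dual is 0.
Dual feasibility on the basic columns requires 2·y_solder + 1·y_pick-and-place = 4.5, 1·y_solder + 4·y_pick-and-place = 7.5.
Solving: y_solder = 1.5, y_pick-and-place = 1.5.
Δz = y_pick-and-place·Δb = 1.5 × (-6) = -9, so new z* = 378 − 9 = 369.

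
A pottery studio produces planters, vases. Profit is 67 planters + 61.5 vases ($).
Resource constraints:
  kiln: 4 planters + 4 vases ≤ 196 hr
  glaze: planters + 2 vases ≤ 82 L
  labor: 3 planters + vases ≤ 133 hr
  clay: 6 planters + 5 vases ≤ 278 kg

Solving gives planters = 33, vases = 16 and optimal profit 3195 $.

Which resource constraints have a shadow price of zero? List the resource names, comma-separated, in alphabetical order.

kiln: 196/196 (binding)
glaze: 65/82 (slack 17)
labor: 115/133 (slack 18)
clay: 278/278 (binding)
By complementary slackness, a constraint with positive slack has shadow price 0 → glaze, labor.

glaze, labor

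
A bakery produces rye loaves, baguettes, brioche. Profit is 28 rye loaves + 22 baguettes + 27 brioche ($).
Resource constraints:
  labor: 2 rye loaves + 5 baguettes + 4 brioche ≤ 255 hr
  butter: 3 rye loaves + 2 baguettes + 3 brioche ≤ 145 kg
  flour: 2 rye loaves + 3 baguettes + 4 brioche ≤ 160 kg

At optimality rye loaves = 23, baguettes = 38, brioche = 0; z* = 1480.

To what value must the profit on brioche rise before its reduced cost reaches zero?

32

At the optimum: labor uses 236 of 255 (slack = 19); butter uses 145 of 145 (binding); flour uses 160 of 160 (binding).
By complementary slackness, y = 0 for the non-binding constraint.
From A_Bᵀ y = c: 3·y_butter + 2·y_flour = 28; 2·y_butter + 3·y_flour = 22.
Solving: y_butter = 8, y_flour = 2.
brioche enters the basis when its profit ≥ yᵀa₃ = 8·3 + 2·4 = 32.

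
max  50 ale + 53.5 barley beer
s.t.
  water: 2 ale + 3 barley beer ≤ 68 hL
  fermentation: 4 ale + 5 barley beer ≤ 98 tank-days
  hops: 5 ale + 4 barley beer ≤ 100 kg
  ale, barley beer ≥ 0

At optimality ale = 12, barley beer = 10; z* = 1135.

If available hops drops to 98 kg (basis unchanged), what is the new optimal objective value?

1127

At the optimum: water uses 54 of 68 (slack = 14); fermentation uses 98 of 98 (binding); hops uses 100 of 100 (binding).
Slack constraints have shadow price 0 (complementary slackness).
From A_Bᵀ y = c: 4·y_fermentation + 5·y_hops = 50; 5·y_fermentation + 4·y_hops = 53.5.
Solving: y_fermentation = 7.5, y_hops = 4.
Δz = y_hops·Δb = 4 × (-2) = -8, so new z* = 1135 − 8 = 1127.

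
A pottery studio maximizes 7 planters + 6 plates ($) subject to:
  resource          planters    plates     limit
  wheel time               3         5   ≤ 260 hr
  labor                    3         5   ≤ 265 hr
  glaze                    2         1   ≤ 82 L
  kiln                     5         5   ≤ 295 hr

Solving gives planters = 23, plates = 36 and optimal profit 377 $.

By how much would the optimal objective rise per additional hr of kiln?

Check each constraint at x*: wheel time 249/260 (slack 11); labor 249/265 (slack 16); glaze 82/82 (tight); kiln 295/295 (tight).
Slack constraints have shadow price 0 (complementary slackness).
From A_Bᵀ y = c: 2·y_glaze + 5·y_kiln = 7; 1·y_glaze + 5·y_kiln = 6.
This yields shadow prices y_glaze = 1, y_kiln = 1.
Shadow price of kiln = 1.

1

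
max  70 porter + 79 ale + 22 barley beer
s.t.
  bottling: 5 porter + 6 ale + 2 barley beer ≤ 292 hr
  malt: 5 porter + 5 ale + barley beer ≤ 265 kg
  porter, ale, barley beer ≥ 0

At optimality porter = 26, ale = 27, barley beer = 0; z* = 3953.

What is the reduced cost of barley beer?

-1

Both bottling and malt are binding at x*.
Dual feasibility on the basic columns requires 5·y_bottling + 5·y_malt = 70, 6·y_bottling + 5·y_malt = 79.
→ y_bottling = 9 and y_malt = 5.
Reduced cost of barley beer: c₃ − yᵀa₃ = 22 − (9·2 + 5·1) = 22 − 23 = -1.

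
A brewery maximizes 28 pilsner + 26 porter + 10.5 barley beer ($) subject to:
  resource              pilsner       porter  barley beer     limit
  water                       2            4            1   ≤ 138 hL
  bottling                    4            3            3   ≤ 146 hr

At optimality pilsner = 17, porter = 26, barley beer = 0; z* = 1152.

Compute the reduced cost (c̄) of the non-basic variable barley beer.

-9.5

Both water and bottling are binding at x*.
Dual feasibility on the basic columns requires 2·y_water + 4·y_bottling = 28, 4·y_water + 3·y_bottling = 26.
Solving: y_water = 2, y_bottling = 6.
Reduced cost of barley beer: c₃ − yᵀa₃ = 10.5 − (2·1 + 6·3) = 10.5 − 20 = -9.5.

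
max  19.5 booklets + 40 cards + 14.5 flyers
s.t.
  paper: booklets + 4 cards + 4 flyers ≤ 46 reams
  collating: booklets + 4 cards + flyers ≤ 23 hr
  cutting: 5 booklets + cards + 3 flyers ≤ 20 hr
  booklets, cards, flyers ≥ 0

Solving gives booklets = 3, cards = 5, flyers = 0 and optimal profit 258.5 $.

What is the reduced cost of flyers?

-1

Binding: collating and cutting. Non-binding: paper (23 unused).
Slack constraints have shadow price 0 (complementary slackness).
From A_Bᵀ y = c: 1·y_collating + 5·y_cutting = 19.5; 4·y_collating + 1·y_cutting = 40.
→ y_collating = 9.5 and y_cutting = 2.
Reduced cost of flyers: c₃ − yᵀa₃ = 14.5 − (9.5·1 + 2·3) = 14.5 − 15.5 = -1.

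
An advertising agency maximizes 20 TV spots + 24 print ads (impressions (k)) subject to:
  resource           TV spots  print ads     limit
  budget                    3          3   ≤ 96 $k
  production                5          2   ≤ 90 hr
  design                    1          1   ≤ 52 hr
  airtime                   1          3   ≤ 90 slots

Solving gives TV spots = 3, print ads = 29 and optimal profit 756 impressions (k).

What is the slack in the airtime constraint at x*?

0

airtime used = 1·3 + 3·29 = 90; slack = 90 − 90 = 0.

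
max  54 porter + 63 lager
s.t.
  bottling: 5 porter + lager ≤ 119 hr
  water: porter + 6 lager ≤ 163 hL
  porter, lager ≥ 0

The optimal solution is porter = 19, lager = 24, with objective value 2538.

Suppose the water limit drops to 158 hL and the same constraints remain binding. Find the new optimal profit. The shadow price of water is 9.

Δb = -5, so new z* = 2538 + (9)·(-5) = 2538 − 45 = 2493.

2493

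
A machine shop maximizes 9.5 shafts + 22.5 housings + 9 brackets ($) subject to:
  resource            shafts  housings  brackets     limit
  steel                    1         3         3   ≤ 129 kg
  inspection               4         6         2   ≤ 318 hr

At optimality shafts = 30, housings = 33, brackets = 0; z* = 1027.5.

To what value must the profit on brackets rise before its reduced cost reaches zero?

Check each constraint at x*: steel 129/129 (tight); inspection 318/318 (tight).
Dual feasibility on the basic columns requires 1·y_steel + 4·y_inspection = 9.5, 3·y_steel + 6·y_inspection = 22.5.
This yields shadow prices y_steel = 5.5, y_inspection = 1.
brackets enters the basis when its profit ≥ yᵀa₃ = 5.5·3 + 1·2 = 18.5.

18.5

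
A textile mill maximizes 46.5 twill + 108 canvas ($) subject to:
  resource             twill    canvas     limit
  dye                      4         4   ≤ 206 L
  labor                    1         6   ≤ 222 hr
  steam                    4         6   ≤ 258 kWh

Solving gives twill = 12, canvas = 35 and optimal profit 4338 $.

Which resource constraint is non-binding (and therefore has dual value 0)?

dye: 188/206 (slack 18)
labor: 222/222 (binding)
steam: 258/258 (binding)
By complementary slackness, a constraint with positive slack has shadow price 0 → dye.

dye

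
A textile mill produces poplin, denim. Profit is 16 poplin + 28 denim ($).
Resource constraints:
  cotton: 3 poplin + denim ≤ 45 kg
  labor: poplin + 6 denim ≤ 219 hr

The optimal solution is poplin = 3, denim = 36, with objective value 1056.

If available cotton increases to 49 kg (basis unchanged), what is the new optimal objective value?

1072

Check each constraint at x*: cotton 45/45 (tight); labor 219/219 (tight).
Dual feasibility on the basic columns requires 3·y_cotton + 1·y_labor = 16, 1·y_cotton + 6·y_labor = 28.
→ y_cotton = 4 and y_labor = 4.
Δz = y_cotton·Δb = 4 × (4) = 16, so new z* = 1056 + 16 = 1072.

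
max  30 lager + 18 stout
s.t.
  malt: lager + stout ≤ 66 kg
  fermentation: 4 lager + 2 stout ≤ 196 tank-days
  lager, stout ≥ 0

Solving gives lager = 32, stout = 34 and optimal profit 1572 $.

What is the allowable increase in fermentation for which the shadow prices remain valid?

68

Binding constraints: malt, fermentation. The basis is B = [[1,1],[4,2]] with det -2.
Per unit increase in fermentation, x* moves by d = (0.5, -0.5).
The basis stays optimal until stout reaches 0; allowable increase = 68 tank-days.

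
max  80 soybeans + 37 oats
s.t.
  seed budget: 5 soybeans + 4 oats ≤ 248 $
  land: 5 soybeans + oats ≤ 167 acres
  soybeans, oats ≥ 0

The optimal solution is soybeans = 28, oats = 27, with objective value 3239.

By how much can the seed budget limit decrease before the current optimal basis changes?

81

Binding constraints: seed budget, land. The basis is B = [[5,4],[5,1]] with det -15.
Per unit decrease in seed budget, x* moves by d = (0.0667, -0.3333).
The basis stays optimal until oats reaches 0; allowable decrease = 81 $.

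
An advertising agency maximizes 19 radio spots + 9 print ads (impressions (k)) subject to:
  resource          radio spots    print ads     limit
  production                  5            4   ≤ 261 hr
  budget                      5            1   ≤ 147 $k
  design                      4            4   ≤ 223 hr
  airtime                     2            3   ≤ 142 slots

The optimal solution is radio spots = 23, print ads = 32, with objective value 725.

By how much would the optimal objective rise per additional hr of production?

Binding: budget and airtime. Non-binding: production (18 unused), design (3 unused).
By complementary slackness, y = 0 for the non-binding constraints.
The binding rows give the dual system: 5·y_budget + 2·y_airtime = 19 and 1·y_budget + 3·y_airtime = 9.
→ y_budget = 3 and y_airtime = 2.
Shadow price of production = 0.

0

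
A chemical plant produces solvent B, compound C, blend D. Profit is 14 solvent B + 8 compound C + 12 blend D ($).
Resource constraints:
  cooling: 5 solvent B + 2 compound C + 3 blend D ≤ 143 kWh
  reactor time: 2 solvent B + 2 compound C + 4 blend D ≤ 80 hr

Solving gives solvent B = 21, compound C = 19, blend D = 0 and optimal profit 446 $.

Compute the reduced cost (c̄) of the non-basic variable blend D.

At the optimum: cooling uses 143 of 143 (binding); reactor time uses 80 of 80 (binding).
From A_Bᵀ y = c: 5·y_cooling + 2·y_reactor time = 14; 2·y_cooling + 2·y_reactor time = 8.
Solving: y_cooling = 2, y_reactor time = 2.
Reduced cost of blend D: c₃ − yᵀa₃ = 12 − (2·3 + 2·4) = 12 − 14 = -2.

-2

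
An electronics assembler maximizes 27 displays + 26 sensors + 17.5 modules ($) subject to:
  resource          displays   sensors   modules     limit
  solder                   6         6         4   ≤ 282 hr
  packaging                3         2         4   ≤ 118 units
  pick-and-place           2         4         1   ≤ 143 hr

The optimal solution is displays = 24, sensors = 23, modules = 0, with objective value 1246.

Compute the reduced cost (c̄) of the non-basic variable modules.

At the optimum: solder uses 282 of 282 (binding); packaging uses 118 of 118 (binding); pick-and-place uses 140 of 143 (slack = 3).
Since pick-and-place is not tight, its dual is 0.
From A_Bᵀ y = c: 6·y_solder + 3·y_packaging = 27; 6·y_solder + 2·y_packaging = 26.
Solving: y_solder = 4, y_packaging = 1.
Reduced cost of modules: c₃ − yᵀa₃ = 17.5 − (4·4 + 1·4) = 17.5 − 20 = -2.5.

-2.5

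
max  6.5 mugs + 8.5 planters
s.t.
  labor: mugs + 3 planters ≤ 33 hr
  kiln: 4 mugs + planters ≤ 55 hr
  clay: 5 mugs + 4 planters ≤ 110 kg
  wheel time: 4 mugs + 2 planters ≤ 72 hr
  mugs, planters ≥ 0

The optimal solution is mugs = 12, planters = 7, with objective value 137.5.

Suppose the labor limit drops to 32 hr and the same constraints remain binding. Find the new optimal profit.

At the optimum: labor uses 33 of 33 (binding); kiln uses 55 of 55 (binding); clay uses 88 of 110 (slack = 22); wheel time uses 62 of 72 (slack = 10).
Slack constraints have shadow price 0 (complementary slackness).
From A_Bᵀ y = c: 1·y_labor + 4·y_kiln = 6.5; 3·y_labor + 1·y_kiln = 8.5.
This yields shadow prices y_labor = 2.5, y_kiln = 1.
Δz = y_labor·Δb = 2.5 × (-1) = -2.5, so new z* = 137.5 − 2.5 = 135.

135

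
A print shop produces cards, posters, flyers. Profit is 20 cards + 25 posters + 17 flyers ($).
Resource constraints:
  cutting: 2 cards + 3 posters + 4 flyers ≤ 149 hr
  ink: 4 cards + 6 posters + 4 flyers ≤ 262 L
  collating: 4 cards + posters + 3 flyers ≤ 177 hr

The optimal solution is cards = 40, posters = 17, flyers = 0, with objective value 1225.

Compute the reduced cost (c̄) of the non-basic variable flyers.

Binding: ink and collating. Non-binding: cutting (18 unused).
Since cutting is not tight, its dual is 0.
From A_Bᵀ y = c: 4·y_ink + 4·y_collating = 20; 6·y_ink + 1·y_collating = 25.
Solving: y_ink = 4, y_collating = 1.
Reduced cost of flyers: c₃ − yᵀa₃ = 17 − (4·4 + 1·3) = 17 − 19 = -2.

-2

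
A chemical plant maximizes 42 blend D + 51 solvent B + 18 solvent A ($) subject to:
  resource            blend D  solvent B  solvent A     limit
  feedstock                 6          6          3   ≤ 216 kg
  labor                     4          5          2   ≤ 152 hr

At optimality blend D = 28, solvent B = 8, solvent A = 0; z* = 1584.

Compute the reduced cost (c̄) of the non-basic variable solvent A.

-3

Check each constraint at x*: feedstock 216/216 (tight); labor 152/152 (tight).
Dual feasibility on the basic columns requires 6·y_feedstock + 4·y_labor = 42, 6·y_feedstock + 5·y_labor = 51.
→ y_feedstock = 1 and y_labor = 9.
Reduced cost of solvent A: c₃ − yᵀa₃ = 18 − (1·3 + 9·2) = 18 − 21 = -3.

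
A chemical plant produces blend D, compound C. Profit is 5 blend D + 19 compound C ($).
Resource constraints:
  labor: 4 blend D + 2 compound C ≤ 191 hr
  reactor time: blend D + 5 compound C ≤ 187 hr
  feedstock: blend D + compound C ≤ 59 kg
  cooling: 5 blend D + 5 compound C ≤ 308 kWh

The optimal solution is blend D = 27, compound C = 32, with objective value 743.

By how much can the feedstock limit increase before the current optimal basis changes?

Binding constraints: reactor time, feedstock. The basis is B = [[1,5],[1,1]] with det -4.
Per unit increase in feedstock, x* moves by d = (1.25, -0.25).
The basis stays optimal until cooling becomes binding; allowable increase = 2.6 kg.

2.6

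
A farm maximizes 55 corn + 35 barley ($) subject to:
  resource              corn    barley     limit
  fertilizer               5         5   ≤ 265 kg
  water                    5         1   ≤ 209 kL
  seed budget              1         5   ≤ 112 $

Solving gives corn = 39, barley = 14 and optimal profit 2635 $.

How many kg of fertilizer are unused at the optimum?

fertilizer used = 5·39 + 5·14 = 265; slack = 265 − 265 = 0.

0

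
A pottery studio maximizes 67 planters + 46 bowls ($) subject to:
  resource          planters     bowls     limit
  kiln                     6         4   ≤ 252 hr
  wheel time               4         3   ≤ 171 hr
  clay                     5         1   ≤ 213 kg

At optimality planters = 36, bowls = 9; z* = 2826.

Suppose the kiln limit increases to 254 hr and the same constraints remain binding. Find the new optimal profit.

2843

Check each constraint at x*: kiln 252/252 (tight); wheel time 171/171 (tight); clay 189/213 (slack 24).
By complementary slackness, y = 0 for the non-binding constraint.
Dual feasibility on the basic columns requires 6·y_kiln + 4·y_wheel time = 67, 4·y_kiln + 3·y_wheel time = 46.
This yields shadow prices y_kiln = 8.5, y_wheel time = 4.
Δz = y_kiln·Δb = 8.5 × (2) = 17, so new z* = 2826 + 17 = 2843.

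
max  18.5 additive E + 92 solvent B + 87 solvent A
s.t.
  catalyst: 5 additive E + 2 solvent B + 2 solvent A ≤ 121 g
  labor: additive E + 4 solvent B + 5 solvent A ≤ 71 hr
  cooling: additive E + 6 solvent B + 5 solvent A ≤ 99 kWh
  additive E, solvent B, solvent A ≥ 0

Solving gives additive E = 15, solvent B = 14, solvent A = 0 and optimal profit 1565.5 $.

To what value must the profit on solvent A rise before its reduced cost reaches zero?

At the optimum: catalyst uses 103 of 121 (slack = 18); labor uses 71 of 71 (binding); cooling uses 99 of 99 (binding).
By complementary slackness, y = 0 for the non-binding constraint.
Dual feasibility on the basic columns requires 1·y_labor + 1·y_cooling = 18.5, 4·y_labor + 6·y_cooling = 92.
→ y_labor = 9.5 and y_cooling = 9.
solvent A enters the basis when its profit ≥ yᵀa₃ = 9.5·5 + 9·5 = 92.5.

92.5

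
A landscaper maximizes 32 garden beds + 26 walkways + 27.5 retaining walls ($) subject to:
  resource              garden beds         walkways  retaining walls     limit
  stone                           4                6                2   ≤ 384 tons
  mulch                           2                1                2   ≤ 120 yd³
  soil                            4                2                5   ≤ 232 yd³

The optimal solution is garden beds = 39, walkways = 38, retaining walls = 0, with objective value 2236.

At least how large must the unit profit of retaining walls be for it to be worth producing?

Binding: stone and soil. Non-binding: mulch (4 unused).
Since mulch is not tight, its dual is 0.
The binding rows give the dual system: 4·y_stone + 4·y_soil = 32 and 6·y_stone + 2·y_soil = 26.
Solving: y_stone = 2.5, y_soil = 5.5.
retaining walls enters the basis when its profit ≥ yᵀa₃ = 2.5·2 + 5.5·5 = 32.5.

32.5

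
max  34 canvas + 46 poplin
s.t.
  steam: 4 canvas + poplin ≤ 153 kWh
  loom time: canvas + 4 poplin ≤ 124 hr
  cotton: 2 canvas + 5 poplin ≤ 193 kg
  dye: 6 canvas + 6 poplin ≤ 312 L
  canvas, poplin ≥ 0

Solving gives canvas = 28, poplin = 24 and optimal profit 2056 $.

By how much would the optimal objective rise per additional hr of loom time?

4

Binding: loom time and dye. Non-binding: steam (17 unused), cotton (17 unused).
Slack constraints have shadow price 0 (complementary slackness).
Dual feasibility on the basic columns requires 1·y_loom time + 6·y_dye = 34, 4·y_loom time + 6·y_dye = 46.
→ y_loom time = 4 and y_dye = 5.
Shadow price of loom time = 4.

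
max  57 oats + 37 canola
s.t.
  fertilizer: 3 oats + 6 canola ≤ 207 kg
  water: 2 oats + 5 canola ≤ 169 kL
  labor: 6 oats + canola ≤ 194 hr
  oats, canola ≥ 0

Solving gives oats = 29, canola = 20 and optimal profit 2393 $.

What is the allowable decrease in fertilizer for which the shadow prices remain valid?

Binding constraints: fertilizer, labor. The basis is B = [[3,6],[6,1]] with det -33.
Per unit decrease in fertilizer, x* moves by d = (0.0303, -0.1818).
The basis stays optimal until canola reaches 0; allowable decrease = 110 kg.

110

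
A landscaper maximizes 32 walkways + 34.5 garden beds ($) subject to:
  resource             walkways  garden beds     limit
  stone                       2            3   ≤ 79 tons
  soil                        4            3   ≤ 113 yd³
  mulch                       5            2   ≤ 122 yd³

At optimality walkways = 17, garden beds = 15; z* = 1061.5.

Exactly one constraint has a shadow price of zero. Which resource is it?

stone: 79/79 (binding)
soil: 113/113 (binding)
mulch: 115/122 (slack 7)
By complementary slackness, a constraint with positive slack has shadow price 0 → mulch.

mulch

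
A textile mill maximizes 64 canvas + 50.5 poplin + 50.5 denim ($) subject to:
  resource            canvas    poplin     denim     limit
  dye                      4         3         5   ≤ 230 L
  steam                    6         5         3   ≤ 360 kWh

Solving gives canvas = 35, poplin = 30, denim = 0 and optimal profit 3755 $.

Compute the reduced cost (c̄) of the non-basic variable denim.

-7

Both dye and steam are binding at x*.
Dual feasibility on the basic columns requires 4·y_dye + 6·y_steam = 64, 3·y_dye + 5·y_steam = 50.5.
Solving: y_dye = 8.5, y_steam = 5.
Reduced cost of denim: c₃ − yᵀa₃ = 50.5 − (8.5·5 + 5·3) = 50.5 − 57.5 = -7.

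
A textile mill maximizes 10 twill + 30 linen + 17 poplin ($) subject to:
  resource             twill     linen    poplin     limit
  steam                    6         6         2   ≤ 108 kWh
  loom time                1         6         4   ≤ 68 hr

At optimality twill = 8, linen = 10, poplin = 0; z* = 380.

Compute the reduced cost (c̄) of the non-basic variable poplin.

-1

Check each constraint at x*: steam 108/108 (tight); loom time 68/68 (tight).
The binding rows give the dual system: 6·y_steam + 1·y_loom time = 10 and 6·y_steam + 6·y_loom time = 30.
→ y_steam = 1 and y_loom time = 4.
Reduced cost of poplin: c₃ − yᵀa₃ = 17 − (1·2 + 4·4) = 17 − 18 = -1.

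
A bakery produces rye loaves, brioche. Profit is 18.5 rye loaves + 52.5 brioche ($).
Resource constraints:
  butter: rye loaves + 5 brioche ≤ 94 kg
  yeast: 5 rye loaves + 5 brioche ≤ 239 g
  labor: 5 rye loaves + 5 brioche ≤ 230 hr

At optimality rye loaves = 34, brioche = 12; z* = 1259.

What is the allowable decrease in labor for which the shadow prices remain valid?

136

Binding constraints: butter, labor. The basis is B = [[1,5],[5,5]] with det -20.
Per unit decrease in labor, x* moves by d = (-0.25, 0.05).
The basis stays optimal until rye loaves reaches 0; allowable decrease = 136 hr.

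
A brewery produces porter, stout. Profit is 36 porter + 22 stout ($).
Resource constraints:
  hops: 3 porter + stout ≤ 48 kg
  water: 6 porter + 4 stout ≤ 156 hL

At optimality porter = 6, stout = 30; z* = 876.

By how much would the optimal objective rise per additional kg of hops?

At the optimum: hops uses 48 of 48 (binding); water uses 156 of 156 (binding).
The binding rows give the dual system: 3·y_hops + 6·y_water = 36 and 1·y_hops + 4·y_water = 22.
→ y_hops = 2 and y_water = 5.
Shadow price of hops = 2.

2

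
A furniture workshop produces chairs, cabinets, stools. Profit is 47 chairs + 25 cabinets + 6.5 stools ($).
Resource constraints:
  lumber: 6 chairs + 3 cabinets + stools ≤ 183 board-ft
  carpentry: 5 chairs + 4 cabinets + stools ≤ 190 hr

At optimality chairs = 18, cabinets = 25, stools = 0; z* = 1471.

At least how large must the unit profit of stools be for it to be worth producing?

At the optimum: lumber uses 183 of 183 (binding); carpentry uses 190 of 190 (binding).
From A_Bᵀ y = c: 6·y_lumber + 5·y_carpentry = 47; 3·y_lumber + 4·y_carpentry = 25.
→ y_lumber = 7 and y_carpentry = 1.
stools enters the basis when its profit ≥ yᵀa₃ = 7·1 + 1·1 = 8.

8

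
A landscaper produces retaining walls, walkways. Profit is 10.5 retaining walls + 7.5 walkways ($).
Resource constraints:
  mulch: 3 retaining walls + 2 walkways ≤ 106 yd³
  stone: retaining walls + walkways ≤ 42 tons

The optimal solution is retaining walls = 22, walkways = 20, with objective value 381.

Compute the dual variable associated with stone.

1.5

Both mulch and stone are binding at x*.
From A_Bᵀ y = c: 3·y_mulch + 1·y_stone = 10.5; 2·y_mulch + 1·y_stone = 7.5.
This yields shadow prices y_mulch = 3, y_stone = 1.5.
Shadow price of stone = 1.5.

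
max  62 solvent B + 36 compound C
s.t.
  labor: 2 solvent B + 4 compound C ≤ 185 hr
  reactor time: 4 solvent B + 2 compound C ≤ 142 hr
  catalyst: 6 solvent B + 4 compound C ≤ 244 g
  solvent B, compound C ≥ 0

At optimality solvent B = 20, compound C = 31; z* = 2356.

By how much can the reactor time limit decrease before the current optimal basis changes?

5.25

Binding constraints: reactor time, catalyst. The basis is B = [[4,2],[6,4]] with det 4.
Per unit decrease in reactor time, x* moves by d = (-1, 1.5).
The basis stays optimal until labor becomes binding; allowable decrease = 5.25 hr.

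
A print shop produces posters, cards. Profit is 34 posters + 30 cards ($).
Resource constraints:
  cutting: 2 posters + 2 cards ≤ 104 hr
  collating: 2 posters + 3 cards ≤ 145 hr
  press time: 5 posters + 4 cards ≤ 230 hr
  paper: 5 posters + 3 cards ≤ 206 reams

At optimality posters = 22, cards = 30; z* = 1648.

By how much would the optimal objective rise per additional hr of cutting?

7

Binding: cutting and press time. Non-binding: collating (11 unused), paper (6 unused).
Since collating, paper are not tight, their duals are 0.
Dual feasibility on the basic columns requires 2·y_cutting + 5·y_press time = 34, 2·y_cutting + 4·y_press time = 30.
Solving: y_cutting = 7, y_press time = 4.
Shadow price of cutting = 7.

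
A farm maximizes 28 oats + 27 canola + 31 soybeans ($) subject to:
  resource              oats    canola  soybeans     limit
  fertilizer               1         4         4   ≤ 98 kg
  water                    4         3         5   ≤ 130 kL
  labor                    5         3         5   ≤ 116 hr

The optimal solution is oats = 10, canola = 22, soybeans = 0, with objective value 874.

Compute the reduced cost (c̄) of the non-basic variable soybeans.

-6

Check each constraint at x*: fertilizer 98/98 (tight); water 106/130 (slack 24); labor 116/116 (tight).
Slack constraints have shadow price 0 (complementary slackness).
From A_Bᵀ y = c: 1·y_fertilizer + 5·y_labor = 28; 4·y_fertilizer + 3·y_labor = 27.
Solving: y_fertilizer = 3, y_labor = 5.
Reduced cost of soybeans: c₃ − yᵀa₃ = 31 − (3·4 + 5·5) = 31 − 37 = -6.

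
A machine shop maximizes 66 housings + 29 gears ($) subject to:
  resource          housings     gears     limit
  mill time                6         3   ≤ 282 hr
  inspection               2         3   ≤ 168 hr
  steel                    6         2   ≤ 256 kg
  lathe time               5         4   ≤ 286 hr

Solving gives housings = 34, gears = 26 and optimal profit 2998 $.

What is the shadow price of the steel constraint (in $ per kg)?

4

Binding: mill time and steel. Non-binding: inspection (22 unused), lathe time (12 unused).
Slack constraints have shadow price 0 (complementary slackness).
Dual feasibility on the basic columns requires 6·y_mill time + 6·y_steel = 66, 3·y_mill time + 2·y_steel = 29.
This yields shadow prices y_mill time = 7, y_steel = 4.
Shadow price of steel = 4.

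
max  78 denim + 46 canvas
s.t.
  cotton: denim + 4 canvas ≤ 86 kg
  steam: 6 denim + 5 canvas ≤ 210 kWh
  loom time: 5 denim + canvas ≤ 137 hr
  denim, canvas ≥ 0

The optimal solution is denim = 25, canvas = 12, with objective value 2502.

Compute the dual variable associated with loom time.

6

Check each constraint at x*: cotton 73/86 (slack 13); steam 210/210 (tight); loom time 137/137 (tight).
Since cotton is not tight, its dual is 0.
The binding rows give the dual system: 6·y_steam + 5·y_loom time = 78 and 5·y_steam + 1·y_loom time = 46.
Solving: y_steam = 8, y_loom time = 6.
Shadow price of loom time = 6.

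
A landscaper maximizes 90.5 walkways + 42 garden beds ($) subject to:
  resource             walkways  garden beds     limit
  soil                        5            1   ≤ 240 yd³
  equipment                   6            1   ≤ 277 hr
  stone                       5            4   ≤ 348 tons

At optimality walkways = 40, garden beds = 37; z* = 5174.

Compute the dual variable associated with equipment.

Binding: equipment and stone. Non-binding: soil (3 unused).
Since soil is not tight, its dual is 0.
From A_Bᵀ y = c: 6·y_equipment + 5·y_stone = 90.5; 1·y_equipment + 4·y_stone = 42.
This yields shadow prices y_equipment = 8, y_stone = 8.5.
Shadow price of equipment = 8.

8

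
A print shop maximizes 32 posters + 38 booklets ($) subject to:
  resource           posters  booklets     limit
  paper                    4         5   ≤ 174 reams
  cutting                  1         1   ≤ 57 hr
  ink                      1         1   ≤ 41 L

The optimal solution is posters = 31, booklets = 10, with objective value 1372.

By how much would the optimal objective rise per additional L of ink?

At the optimum: paper uses 174 of 174 (binding); cutting uses 41 of 57 (slack = 16); ink uses 41 of 41 (binding).
Slack constraints have shadow price 0 (complementary slackness).
From A_Bᵀ y = c: 4·y_paper + 1·y_ink = 32; 5·y_paper + 1·y_ink = 38.
This yields shadow prices y_paper = 6, y_ink = 8.
Shadow price of ink = 8.

8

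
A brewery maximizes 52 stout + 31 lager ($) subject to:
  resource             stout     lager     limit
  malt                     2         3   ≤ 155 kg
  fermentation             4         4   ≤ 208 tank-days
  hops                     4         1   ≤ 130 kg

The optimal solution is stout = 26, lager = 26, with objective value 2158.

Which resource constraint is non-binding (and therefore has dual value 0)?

malt

malt: 130/155 (slack 25)
fermentation: 208/208 (binding)
hops: 130/130 (binding)
By complementary slackness, a constraint with positive slack has shadow price 0 → malt.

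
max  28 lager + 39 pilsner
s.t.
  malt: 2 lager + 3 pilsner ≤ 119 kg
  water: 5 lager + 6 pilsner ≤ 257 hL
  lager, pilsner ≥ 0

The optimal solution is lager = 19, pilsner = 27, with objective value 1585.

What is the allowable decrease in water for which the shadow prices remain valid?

19

Binding constraints: malt, water. The basis is B = [[2,3],[5,6]] with det -3.
Per unit decrease in water, x* moves by d = (-1, 0.6667).
The basis stays optimal until lager reaches 0; allowable decrease = 19 hL.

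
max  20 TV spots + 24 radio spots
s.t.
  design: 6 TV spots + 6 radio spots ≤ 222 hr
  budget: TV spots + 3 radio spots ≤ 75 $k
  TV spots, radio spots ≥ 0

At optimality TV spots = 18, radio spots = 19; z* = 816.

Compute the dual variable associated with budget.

2

At the optimum: design uses 222 of 222 (binding); budget uses 75 of 75 (binding).
The binding rows give the dual system: 6·y_design + 1·y_budget = 20 and 6·y_design + 3·y_budget = 24.
This yields shadow prices y_design = 3, y_budget = 2.
Shadow price of budget = 2.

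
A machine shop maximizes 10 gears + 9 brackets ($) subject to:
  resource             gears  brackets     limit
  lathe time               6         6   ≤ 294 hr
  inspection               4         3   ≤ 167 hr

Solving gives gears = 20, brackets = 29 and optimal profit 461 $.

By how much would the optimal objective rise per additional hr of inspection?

Both lathe time and inspection are binding at x*.
The binding rows give the dual system: 6·y_lathe time + 4·y_inspection = 10 and 6·y_lathe time + 3·y_inspection = 9.
→ y_lathe time = 1 and y_inspection = 1.
Shadow price of inspection = 1.

1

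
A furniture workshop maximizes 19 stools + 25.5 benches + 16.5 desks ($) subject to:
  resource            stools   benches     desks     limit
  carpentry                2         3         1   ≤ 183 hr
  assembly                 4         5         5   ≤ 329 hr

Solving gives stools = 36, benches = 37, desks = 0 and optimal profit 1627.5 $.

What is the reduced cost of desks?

-2

At the optimum: carpentry uses 183 of 183 (binding); assembly uses 329 of 329 (binding).
From A_Bᵀ y = c: 2·y_carpentry + 4·y_assembly = 19; 3·y_carpentry + 5·y_assembly = 25.5.
Solving: y_carpentry = 3.5, y_assembly = 3.
Reduced cost of desks: c₃ − yᵀa₃ = 16.5 − (3.5·1 + 3·5) = 16.5 − 18.5 = -2.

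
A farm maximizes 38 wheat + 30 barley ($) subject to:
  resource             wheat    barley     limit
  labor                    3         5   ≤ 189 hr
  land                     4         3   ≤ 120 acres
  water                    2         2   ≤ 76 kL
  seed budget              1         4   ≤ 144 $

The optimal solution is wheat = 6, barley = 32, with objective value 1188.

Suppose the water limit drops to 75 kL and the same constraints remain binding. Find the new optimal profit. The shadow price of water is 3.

1185

Δb = -1, so new z* = 1188 + (3)·(-1) = 1188 − 3 = 1185.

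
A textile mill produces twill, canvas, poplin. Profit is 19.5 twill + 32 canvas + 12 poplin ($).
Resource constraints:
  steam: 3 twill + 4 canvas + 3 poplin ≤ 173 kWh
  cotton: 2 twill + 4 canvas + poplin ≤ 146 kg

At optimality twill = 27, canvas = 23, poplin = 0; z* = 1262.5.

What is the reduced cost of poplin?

-3

Check each constraint at x*: steam 173/173 (tight); cotton 146/146 (tight).
The binding rows give the dual system: 3·y_steam + 2·y_cotton = 19.5 and 4·y_steam + 4·y_cotton = 32.
Solving: y_steam = 3.5, y_cotton = 4.5.
Reduced cost of poplin: c₃ − yᵀa₃ = 12 − (3.5·3 + 4.5·1) = 12 − 15 = -3.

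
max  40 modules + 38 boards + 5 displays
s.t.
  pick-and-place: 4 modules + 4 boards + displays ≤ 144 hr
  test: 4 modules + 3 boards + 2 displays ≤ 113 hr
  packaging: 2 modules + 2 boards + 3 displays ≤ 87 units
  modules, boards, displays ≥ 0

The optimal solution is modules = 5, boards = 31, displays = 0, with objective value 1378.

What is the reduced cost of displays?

-7

Check each constraint at x*: pick-and-place 144/144 (tight); test 113/113 (tight); packaging 72/87 (slack 15).
Slack constraints have shadow price 0 (complementary slackness).
Dual feasibility on the basic columns requires 4·y_pick-and-place + 4·y_test = 40, 4·y_pick-and-place + 3·y_test = 38.
This yields shadow prices y_pick-and-place = 8, y_test = 2.
Reduced cost of displays: c₃ − yᵀa₃ = 5 − (8·1 + 2·2) = 5 − 12 = -7.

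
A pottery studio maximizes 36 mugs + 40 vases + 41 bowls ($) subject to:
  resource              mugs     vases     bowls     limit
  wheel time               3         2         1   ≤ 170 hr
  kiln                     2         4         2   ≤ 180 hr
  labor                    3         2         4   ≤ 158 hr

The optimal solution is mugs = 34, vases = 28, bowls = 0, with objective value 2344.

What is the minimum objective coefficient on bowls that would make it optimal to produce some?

Binding: kiln and labor. Non-binding: wheel time (12 unused).
Slack constraints have shadow price 0 (complementary slackness).
Dual feasibility on the basic columns requires 2·y_kiln + 3·y_labor = 36, 4·y_kiln + 2·y_labor = 40.
→ y_kiln = 6 and y_labor = 8.
bowls enters the basis when its profit ≥ yᵀa₃ = 6·2 + 8·4 = 44.

44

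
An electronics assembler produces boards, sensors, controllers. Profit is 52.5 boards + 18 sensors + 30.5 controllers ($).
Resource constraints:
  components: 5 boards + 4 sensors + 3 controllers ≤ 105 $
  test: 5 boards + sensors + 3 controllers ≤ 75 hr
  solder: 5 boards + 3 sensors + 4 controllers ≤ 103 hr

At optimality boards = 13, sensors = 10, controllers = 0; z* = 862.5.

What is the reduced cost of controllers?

-1

At the optimum: components uses 105 of 105 (binding); test uses 75 of 75 (binding); solder uses 95 of 103 (slack = 8).
Slack constraints have shadow price 0 (complementary slackness).
The binding rows give the dual system: 5·y_components + 5·y_test = 52.5 and 4·y_components + 1·y_test = 18.
This yields shadow prices y_components = 2.5, y_test = 8.
Reduced cost of controllers: c₃ − yᵀa₃ = 30.5 − (2.5·3 + 8·3) = 30.5 − 31.5 = -1.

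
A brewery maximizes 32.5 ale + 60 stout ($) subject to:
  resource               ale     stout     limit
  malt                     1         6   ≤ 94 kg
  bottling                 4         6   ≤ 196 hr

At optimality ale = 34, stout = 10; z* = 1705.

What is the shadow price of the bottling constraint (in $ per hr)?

Both malt and bottling are binding at x*.
From A_Bᵀ y = c: 1·y_malt + 4·y_bottling = 32.5; 6·y_malt + 6·y_bottling = 60.
This yields shadow prices y_malt = 2.5, y_bottling = 7.5.
Shadow price of bottling = 7.5.

7.5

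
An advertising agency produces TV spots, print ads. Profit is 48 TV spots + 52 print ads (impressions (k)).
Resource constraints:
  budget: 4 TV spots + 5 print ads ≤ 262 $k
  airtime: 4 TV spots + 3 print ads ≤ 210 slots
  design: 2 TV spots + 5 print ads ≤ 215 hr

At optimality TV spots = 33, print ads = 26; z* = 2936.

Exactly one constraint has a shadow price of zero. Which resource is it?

budget: 262/262 (binding)
airtime: 210/210 (binding)
design: 196/215 (slack 19)
By complementary slackness, a constraint with positive slack has shadow price 0 → design.

design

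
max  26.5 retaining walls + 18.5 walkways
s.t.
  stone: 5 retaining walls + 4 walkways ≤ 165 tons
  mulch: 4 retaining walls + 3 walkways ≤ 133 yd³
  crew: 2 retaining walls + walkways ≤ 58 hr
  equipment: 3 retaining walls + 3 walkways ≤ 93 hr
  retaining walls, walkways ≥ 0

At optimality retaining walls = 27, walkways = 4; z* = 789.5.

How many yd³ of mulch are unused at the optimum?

mulch used = 4·27 + 3·4 = 120; slack = 133 − 120 = 13.

13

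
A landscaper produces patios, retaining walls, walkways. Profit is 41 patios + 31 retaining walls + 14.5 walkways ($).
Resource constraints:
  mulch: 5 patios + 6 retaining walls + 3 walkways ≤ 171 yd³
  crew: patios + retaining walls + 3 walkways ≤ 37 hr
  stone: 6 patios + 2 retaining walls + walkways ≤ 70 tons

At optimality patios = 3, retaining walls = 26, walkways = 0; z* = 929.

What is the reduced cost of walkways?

Check each constraint at x*: mulch 171/171 (tight); crew 29/37 (slack 8); stone 70/70 (tight).
By complementary slackness, y = 0 for the non-binding constraint.
From A_Bᵀ y = c: 5·y_mulch + 6·y_stone = 41; 6·y_mulch + 2·y_stone = 31.
This yields shadow prices y_mulch = 4, y_stone = 3.5.
Reduced cost of walkways: c₃ − yᵀa₃ = 14.5 − (4·3 + 3.5·1) = 14.5 − 15.5 = -1.

-1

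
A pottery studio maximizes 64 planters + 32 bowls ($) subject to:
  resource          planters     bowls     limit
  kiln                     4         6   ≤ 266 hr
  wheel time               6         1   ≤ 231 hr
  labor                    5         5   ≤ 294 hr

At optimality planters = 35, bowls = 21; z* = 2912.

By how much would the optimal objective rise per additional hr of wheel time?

Binding: kiln and wheel time. Non-binding: labor (14 unused).
By complementary slackness, y = 0 for the non-binding constraint.
The binding rows give the dual system: 4·y_kiln + 6·y_wheel time = 64 and 6·y_kiln + 1·y_wheel time = 32.
Solving: y_kiln = 4, y_wheel time = 8.
Shadow price of wheel time = 8.

8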